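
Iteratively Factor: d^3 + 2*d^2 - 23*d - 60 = (d - 5)*(d^2 + 7*d + 12) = (d - 5)*(d + 3)*(d + 4)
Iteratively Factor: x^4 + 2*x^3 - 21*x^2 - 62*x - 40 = (x + 2)*(x^3 - 21*x - 20) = (x + 1)*(x + 2)*(x^2 - x - 20) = (x - 5)*(x + 1)*(x + 2)*(x + 4)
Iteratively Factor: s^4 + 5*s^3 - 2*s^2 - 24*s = (s + 4)*(s^3 + s^2 - 6*s) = s*(s + 4)*(s^2 + s - 6) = s*(s - 2)*(s + 4)*(s + 3)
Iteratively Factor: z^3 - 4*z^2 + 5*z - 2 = (z - 2)*(z^2 - 2*z + 1) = (z - 2)*(z - 1)*(z - 1)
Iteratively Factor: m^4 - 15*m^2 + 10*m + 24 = (m + 4)*(m^3 - 4*m^2 + m + 6) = (m - 3)*(m + 4)*(m^2 - m - 2) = (m - 3)*(m + 1)*(m + 4)*(m - 2)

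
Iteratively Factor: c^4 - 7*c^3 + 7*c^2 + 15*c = (c)*(c^3 - 7*c^2 + 7*c + 15) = c*(c - 5)*(c^2 - 2*c - 3) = c*(c - 5)*(c - 3)*(c + 1)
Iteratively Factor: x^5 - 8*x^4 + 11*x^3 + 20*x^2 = (x - 4)*(x^4 - 4*x^3 - 5*x^2) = (x - 5)*(x - 4)*(x^3 + x^2) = x*(x - 5)*(x - 4)*(x^2 + x) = x^2*(x - 5)*(x - 4)*(x + 1)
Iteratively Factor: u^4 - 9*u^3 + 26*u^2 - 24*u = (u - 3)*(u^3 - 6*u^2 + 8*u) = (u - 3)*(u - 2)*(u^2 - 4*u) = (u - 4)*(u - 3)*(u - 2)*(u)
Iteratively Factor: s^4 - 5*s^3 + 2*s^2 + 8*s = (s - 2)*(s^3 - 3*s^2 - 4*s) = s*(s - 2)*(s^2 - 3*s - 4) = s*(s - 2)*(s + 1)*(s - 4)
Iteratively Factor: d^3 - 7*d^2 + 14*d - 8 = (d - 1)*(d^2 - 6*d + 8) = (d - 2)*(d - 1)*(d - 4)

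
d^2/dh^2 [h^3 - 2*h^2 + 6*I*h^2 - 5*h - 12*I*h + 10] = 6*h - 4 + 12*I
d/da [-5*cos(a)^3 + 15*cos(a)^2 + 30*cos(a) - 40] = 15*(cos(a)^2 - 2*cos(a) - 2)*sin(a)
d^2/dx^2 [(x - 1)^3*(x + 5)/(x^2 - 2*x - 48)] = 2*(x^6 - 6*x^5 - 132*x^4 + 862*x^3 + 12657*x^2 + 15870*x - 29252)/(x^6 - 6*x^5 - 132*x^4 + 568*x^3 + 6336*x^2 - 13824*x - 110592)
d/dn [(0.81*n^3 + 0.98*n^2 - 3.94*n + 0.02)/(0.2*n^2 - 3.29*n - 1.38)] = (0.162*n^4 - 5.3298*n^3 - 5.7896*n^2 - 2.7128*n + 5.503)/(0.04*n^4 - 1.316*n^3 + 10.2721*n^2 + 9.0804*n + 1.9044)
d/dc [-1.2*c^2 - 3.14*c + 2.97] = -2.4*c - 3.14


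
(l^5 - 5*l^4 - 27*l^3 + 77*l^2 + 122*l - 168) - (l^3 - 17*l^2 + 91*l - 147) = l^5 - 5*l^4 - 28*l^3 + 94*l^2 + 31*l - 21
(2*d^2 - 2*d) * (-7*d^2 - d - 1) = -14*d^4 + 12*d^3 + 2*d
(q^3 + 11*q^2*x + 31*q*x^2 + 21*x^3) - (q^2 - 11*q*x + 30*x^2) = q^3 + 11*q^2*x - q^2 + 31*q*x^2 + 11*q*x + 21*x^3 - 30*x^2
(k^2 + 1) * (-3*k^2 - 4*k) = -3*k^4 - 4*k^3 - 3*k^2 - 4*k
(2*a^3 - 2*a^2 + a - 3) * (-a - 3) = -2*a^4 - 4*a^3 + 5*a^2 + 9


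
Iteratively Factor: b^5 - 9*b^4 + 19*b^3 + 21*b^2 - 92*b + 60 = (b + 2)*(b^4 - 11*b^3 + 41*b^2 - 61*b + 30) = (b - 3)*(b + 2)*(b^3 - 8*b^2 + 17*b - 10) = (b - 3)*(b - 2)*(b + 2)*(b^2 - 6*b + 5) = (b - 3)*(b - 2)*(b - 1)*(b + 2)*(b - 5)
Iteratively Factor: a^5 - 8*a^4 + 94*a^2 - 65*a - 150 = (a + 3)*(a^4 - 11*a^3 + 33*a^2 - 5*a - 50) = (a - 5)*(a + 3)*(a^3 - 6*a^2 + 3*a + 10) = (a - 5)*(a - 2)*(a + 3)*(a^2 - 4*a - 5) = (a - 5)*(a - 2)*(a + 1)*(a + 3)*(a - 5)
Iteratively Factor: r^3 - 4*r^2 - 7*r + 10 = (r - 5)*(r^2 + r - 2) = (r - 5)*(r + 2)*(r - 1)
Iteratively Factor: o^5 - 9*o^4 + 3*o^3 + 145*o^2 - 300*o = (o - 5)*(o^4 - 4*o^3 - 17*o^2 + 60*o) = (o - 5)*(o - 3)*(o^3 - o^2 - 20*o) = (o - 5)^2*(o - 3)*(o^2 + 4*o) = o*(o - 5)^2*(o - 3)*(o + 4)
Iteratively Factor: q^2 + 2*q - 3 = (q + 3)*(q - 1)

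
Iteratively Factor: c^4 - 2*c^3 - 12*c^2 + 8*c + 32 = (c - 4)*(c^3 + 2*c^2 - 4*c - 8) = (c - 4)*(c + 2)*(c^2 - 4) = (c - 4)*(c + 2)^2*(c - 2)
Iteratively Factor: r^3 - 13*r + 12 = (r - 3)*(r^2 + 3*r - 4) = (r - 3)*(r + 4)*(r - 1)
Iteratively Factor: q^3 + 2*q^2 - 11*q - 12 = (q - 3)*(q^2 + 5*q + 4) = (q - 3)*(q + 1)*(q + 4)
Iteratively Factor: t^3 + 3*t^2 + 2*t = (t)*(t^2 + 3*t + 2) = t*(t + 1)*(t + 2)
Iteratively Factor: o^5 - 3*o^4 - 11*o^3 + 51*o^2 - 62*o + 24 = (o - 1)*(o^4 - 2*o^3 - 13*o^2 + 38*o - 24) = (o - 3)*(o - 1)*(o^3 + o^2 - 10*o + 8) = (o - 3)*(o - 2)*(o - 1)*(o^2 + 3*o - 4) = (o - 3)*(o - 2)*(o - 1)*(o + 4)*(o - 1)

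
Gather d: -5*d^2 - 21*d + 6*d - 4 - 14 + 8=-5*d^2 - 15*d - 10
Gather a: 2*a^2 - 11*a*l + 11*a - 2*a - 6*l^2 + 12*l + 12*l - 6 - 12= 2*a^2 + a*(9 - 11*l) - 6*l^2 + 24*l - 18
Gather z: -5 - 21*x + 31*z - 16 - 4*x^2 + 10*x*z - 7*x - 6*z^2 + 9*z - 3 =-4*x^2 - 28*x - 6*z^2 + z*(10*x + 40) - 24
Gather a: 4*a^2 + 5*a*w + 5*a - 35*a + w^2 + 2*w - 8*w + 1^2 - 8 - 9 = 4*a^2 + a*(5*w - 30) + w^2 - 6*w - 16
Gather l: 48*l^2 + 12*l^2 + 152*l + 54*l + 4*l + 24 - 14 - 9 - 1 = 60*l^2 + 210*l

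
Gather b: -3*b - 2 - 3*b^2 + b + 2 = -3*b^2 - 2*b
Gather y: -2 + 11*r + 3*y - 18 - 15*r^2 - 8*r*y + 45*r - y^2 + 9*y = -15*r^2 + 56*r - y^2 + y*(12 - 8*r) - 20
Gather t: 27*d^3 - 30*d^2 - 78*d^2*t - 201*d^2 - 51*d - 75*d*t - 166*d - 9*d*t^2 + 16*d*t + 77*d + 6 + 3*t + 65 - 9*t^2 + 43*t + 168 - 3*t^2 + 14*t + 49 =27*d^3 - 231*d^2 - 140*d + t^2*(-9*d - 12) + t*(-78*d^2 - 59*d + 60) + 288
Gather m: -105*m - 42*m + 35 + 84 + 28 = 147 - 147*m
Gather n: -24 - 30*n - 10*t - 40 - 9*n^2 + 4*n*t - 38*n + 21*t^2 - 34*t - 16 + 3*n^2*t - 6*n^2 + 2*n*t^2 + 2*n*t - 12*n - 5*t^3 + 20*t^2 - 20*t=n^2*(3*t - 15) + n*(2*t^2 + 6*t - 80) - 5*t^3 + 41*t^2 - 64*t - 80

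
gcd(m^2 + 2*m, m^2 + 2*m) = m^2 + 2*m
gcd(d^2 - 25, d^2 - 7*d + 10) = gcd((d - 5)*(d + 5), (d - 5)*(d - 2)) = d - 5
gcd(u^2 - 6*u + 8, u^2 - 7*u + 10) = u - 2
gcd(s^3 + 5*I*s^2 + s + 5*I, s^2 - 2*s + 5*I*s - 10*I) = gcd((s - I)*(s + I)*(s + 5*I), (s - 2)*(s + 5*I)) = s + 5*I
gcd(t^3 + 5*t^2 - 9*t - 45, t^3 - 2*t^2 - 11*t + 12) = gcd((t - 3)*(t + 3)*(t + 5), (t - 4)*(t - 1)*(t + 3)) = t + 3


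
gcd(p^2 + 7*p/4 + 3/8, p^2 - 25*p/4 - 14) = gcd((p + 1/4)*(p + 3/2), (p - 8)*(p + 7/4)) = 1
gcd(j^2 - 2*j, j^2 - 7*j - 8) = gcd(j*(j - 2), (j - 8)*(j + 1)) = 1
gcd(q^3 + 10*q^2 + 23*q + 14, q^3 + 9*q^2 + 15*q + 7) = q^2 + 8*q + 7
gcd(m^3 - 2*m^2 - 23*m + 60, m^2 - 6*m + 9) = m - 3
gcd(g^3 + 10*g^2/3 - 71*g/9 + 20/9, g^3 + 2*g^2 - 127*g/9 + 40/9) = g^2 + 14*g/3 - 5/3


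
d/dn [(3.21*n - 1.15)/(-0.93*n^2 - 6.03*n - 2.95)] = (2.9853*n^2 - 2.139*n - 16.404)/(0.8649*n^4 + 11.2158*n^3 + 41.8479*n^2 + 35.577*n + 8.7025)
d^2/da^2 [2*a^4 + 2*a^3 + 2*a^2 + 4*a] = 24*a^2 + 12*a + 4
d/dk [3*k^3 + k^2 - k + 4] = 9*k^2 + 2*k - 1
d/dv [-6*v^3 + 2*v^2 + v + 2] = -18*v^2 + 4*v + 1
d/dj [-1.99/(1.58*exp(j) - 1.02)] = 3.1442*exp(j)/(1.58*exp(j) - 1.02)^2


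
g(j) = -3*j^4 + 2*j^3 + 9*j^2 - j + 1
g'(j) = -12*j^3 + 6*j^2 + 18*j - 1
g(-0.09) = 1.16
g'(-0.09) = -2.56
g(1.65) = 10.60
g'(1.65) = -8.87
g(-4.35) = -1063.16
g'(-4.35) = 1021.99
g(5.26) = -1760.68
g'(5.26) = -1486.69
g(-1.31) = 4.42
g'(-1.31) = 12.69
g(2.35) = -17.19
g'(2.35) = -81.30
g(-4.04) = -779.13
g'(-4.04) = 815.48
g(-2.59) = -105.78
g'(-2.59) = 201.12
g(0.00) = 1.00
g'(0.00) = -1.00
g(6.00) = -3137.00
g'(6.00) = -2269.00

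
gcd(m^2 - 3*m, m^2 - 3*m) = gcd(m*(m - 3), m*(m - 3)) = m^2 - 3*m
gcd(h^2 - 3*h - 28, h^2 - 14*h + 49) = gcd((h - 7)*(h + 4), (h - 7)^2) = h - 7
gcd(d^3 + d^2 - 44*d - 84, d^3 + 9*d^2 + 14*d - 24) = d + 6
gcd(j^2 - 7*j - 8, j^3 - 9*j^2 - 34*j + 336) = j - 8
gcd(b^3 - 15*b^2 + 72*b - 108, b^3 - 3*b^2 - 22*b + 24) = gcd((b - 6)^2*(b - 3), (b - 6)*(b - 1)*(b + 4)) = b - 6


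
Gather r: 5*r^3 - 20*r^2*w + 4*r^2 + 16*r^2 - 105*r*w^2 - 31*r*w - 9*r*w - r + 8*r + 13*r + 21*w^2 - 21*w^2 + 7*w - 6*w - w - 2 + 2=5*r^3 + r^2*(20 - 20*w) + r*(-105*w^2 - 40*w + 20)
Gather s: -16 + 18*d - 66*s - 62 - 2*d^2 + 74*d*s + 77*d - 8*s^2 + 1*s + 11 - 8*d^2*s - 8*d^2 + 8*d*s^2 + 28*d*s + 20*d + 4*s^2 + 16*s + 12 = -10*d^2 + 115*d + s^2*(8*d - 4) + s*(-8*d^2 + 102*d - 49) - 55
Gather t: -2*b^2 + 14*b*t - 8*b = -2*b^2 + 14*b*t - 8*b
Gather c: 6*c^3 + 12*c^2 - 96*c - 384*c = 6*c^3 + 12*c^2 - 480*c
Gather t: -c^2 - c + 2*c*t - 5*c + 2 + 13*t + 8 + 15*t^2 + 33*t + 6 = -c^2 - 6*c + 15*t^2 + t*(2*c + 46) + 16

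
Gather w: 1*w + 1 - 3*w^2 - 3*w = -3*w^2 - 2*w + 1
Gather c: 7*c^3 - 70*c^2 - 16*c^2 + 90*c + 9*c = 7*c^3 - 86*c^2 + 99*c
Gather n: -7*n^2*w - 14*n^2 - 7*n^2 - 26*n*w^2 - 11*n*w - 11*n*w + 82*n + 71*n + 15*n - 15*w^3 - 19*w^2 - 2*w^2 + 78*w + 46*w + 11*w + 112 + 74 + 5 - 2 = n^2*(-7*w - 21) + n*(-26*w^2 - 22*w + 168) - 15*w^3 - 21*w^2 + 135*w + 189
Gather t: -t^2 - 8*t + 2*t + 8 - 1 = -t^2 - 6*t + 7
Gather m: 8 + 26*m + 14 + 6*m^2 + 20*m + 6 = 6*m^2 + 46*m + 28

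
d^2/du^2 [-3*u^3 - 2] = -18*u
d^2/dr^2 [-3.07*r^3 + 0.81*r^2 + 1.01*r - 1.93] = 1.62 - 18.42*r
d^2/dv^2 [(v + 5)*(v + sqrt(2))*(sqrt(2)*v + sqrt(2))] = 2*sqrt(2)*(3*v + sqrt(2) + 6)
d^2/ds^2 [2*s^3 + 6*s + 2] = 12*s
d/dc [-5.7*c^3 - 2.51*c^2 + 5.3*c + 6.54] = -17.1*c^2 - 5.02*c + 5.3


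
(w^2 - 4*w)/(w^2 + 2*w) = (w - 4)/(w + 2)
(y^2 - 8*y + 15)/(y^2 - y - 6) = (y - 5)/(y + 2)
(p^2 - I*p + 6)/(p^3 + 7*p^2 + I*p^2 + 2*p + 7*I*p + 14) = (p - 3*I)/(p^2 + p*(7 - I) - 7*I)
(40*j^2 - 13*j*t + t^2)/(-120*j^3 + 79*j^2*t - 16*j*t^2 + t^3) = 1/(-3*j + t)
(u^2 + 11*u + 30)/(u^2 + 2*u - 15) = (u + 6)/(u - 3)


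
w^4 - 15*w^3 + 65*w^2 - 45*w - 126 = (w - 7)*(w - 6)*(w - 3)*(w + 1)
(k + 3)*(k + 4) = k^2 + 7*k + 12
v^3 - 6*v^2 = v^2*(v - 6)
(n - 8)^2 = n^2 - 16*n + 64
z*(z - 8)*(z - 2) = z^3 - 10*z^2 + 16*z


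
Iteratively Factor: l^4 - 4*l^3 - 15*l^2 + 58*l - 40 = (l - 5)*(l^3 + l^2 - 10*l + 8) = (l - 5)*(l + 4)*(l^2 - 3*l + 2) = (l - 5)*(l - 2)*(l + 4)*(l - 1)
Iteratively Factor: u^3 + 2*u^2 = (u)*(u^2 + 2*u) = u^2*(u + 2)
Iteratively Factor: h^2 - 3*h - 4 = (h + 1)*(h - 4)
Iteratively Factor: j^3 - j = (j - 1)*(j^2 + j) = j*(j - 1)*(j + 1)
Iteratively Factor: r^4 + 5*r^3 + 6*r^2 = (r)*(r^3 + 5*r^2 + 6*r) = r*(r + 2)*(r^2 + 3*r) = r*(r + 2)*(r + 3)*(r)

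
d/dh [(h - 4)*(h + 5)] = 2*h + 1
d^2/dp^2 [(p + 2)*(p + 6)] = 2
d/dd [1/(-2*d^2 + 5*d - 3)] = (4*d - 5)/(2*d^2 - 5*d + 3)^2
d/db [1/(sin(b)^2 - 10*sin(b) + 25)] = -2*cos(b)/(sin(b) - 5)^3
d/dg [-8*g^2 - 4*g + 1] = -16*g - 4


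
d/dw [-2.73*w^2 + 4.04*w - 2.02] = 4.04 - 5.46*w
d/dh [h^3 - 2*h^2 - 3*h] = 3*h^2 - 4*h - 3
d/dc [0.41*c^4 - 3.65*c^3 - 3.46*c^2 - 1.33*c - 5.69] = 1.64*c^3 - 10.95*c^2 - 6.92*c - 1.33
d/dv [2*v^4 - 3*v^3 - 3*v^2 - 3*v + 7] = 8*v^3 - 9*v^2 - 6*v - 3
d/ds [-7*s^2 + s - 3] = 1 - 14*s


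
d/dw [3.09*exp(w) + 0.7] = 3.09*exp(w)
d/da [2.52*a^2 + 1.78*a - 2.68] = 5.04*a + 1.78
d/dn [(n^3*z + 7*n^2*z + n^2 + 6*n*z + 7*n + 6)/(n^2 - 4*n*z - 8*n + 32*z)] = (2*(-n + 2*z + 4)*(n^3*z + 7*n^2*z + n^2 + 6*n*z + 7*n + 6) + (n^2 - 4*n*z - 8*n + 32*z)*(3*n^2*z + 14*n*z + 2*n + 6*z + 7))/(n^2 - 4*n*z - 8*n + 32*z)^2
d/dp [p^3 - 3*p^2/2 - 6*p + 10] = 3*p^2 - 3*p - 6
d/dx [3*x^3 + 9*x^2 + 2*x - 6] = 9*x^2 + 18*x + 2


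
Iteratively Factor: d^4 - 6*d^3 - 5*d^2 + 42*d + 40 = (d - 4)*(d^3 - 2*d^2 - 13*d - 10) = (d - 4)*(d + 2)*(d^2 - 4*d - 5) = (d - 4)*(d + 1)*(d + 2)*(d - 5)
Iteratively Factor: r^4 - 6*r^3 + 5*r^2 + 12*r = (r)*(r^3 - 6*r^2 + 5*r + 12) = r*(r - 4)*(r^2 - 2*r - 3) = r*(r - 4)*(r + 1)*(r - 3)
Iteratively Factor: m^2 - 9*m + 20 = (m - 4)*(m - 5)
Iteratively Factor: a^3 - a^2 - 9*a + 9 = (a - 1)*(a^2 - 9) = (a - 3)*(a - 1)*(a + 3)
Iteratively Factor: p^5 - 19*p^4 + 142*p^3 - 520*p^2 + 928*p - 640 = (p - 4)*(p^4 - 15*p^3 + 82*p^2 - 192*p + 160) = (p - 5)*(p - 4)*(p^3 - 10*p^2 + 32*p - 32) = (p - 5)*(p - 4)*(p - 2)*(p^2 - 8*p + 16) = (p - 5)*(p - 4)^2*(p - 2)*(p - 4)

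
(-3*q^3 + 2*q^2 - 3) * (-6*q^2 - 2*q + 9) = 18*q^5 - 6*q^4 - 31*q^3 + 36*q^2 + 6*q - 27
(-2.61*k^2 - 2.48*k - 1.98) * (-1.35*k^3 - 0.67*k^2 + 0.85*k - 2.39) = 3.5235*k^5 + 5.0967*k^4 + 2.1161*k^3 + 5.4565*k^2 + 4.2442*k + 4.7322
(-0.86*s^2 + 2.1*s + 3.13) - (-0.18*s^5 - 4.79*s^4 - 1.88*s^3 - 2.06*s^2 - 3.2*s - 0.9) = 0.18*s^5 + 4.79*s^4 + 1.88*s^3 + 1.2*s^2 + 5.3*s + 4.03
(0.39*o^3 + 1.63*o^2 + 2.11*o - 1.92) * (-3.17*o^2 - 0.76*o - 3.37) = -1.2363*o^5 - 5.4635*o^4 - 9.2418*o^3 - 1.0103*o^2 - 5.6515*o + 6.4704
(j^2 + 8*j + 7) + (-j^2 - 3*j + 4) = 5*j + 11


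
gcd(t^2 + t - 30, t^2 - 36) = t + 6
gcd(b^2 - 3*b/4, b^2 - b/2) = b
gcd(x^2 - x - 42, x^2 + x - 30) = x + 6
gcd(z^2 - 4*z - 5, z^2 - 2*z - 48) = 1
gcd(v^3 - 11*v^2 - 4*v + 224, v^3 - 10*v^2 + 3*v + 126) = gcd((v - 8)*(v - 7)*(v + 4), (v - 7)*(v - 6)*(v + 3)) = v - 7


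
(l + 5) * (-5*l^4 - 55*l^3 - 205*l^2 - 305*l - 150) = -5*l^5 - 80*l^4 - 480*l^3 - 1330*l^2 - 1675*l - 750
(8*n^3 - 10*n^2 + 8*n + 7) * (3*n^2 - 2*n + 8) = 24*n^5 - 46*n^4 + 108*n^3 - 75*n^2 + 50*n + 56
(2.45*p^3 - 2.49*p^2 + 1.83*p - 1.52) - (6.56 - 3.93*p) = 2.45*p^3 - 2.49*p^2 + 5.76*p - 8.08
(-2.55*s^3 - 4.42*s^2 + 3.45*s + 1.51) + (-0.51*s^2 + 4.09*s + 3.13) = -2.55*s^3 - 4.93*s^2 + 7.54*s + 4.64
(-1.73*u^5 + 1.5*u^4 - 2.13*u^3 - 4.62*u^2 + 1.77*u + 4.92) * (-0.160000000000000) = 0.2768*u^5 - 0.24*u^4 + 0.3408*u^3 + 0.7392*u^2 - 0.2832*u - 0.7872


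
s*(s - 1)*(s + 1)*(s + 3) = s^4 + 3*s^3 - s^2 - 3*s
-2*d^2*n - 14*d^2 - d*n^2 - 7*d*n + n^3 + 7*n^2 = (-2*d + n)*(d + n)*(n + 7)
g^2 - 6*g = g*(g - 6)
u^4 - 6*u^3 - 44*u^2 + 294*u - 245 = (u - 7)*(u - 5)*(u - 1)*(u + 7)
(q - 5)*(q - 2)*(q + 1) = q^3 - 6*q^2 + 3*q + 10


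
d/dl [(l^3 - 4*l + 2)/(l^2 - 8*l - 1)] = (l^4 - 16*l^3 + l^2 - 4*l + 20)/(l^4 - 16*l^3 + 62*l^2 + 16*l + 1)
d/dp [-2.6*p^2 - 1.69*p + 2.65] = -5.2*p - 1.69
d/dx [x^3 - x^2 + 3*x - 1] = 3*x^2 - 2*x + 3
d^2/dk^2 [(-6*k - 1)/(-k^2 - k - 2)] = 2*((2*k + 1)^2*(6*k + 1) - (18*k + 7)*(k^2 + k + 2))/(k^2 + k + 2)^3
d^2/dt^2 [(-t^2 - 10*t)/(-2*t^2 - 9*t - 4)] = 4*(11*t^3 - 12*t^2 - 120*t - 172)/(8*t^6 + 108*t^5 + 534*t^4 + 1161*t^3 + 1068*t^2 + 432*t + 64)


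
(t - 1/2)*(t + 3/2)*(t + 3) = t^3 + 4*t^2 + 9*t/4 - 9/4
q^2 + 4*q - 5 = (q - 1)*(q + 5)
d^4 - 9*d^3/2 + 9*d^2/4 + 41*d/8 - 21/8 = (d - 7/2)*(d - 3/2)*(d - 1/2)*(d + 1)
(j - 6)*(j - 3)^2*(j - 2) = j^4 - 14*j^3 + 69*j^2 - 144*j + 108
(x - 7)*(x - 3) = x^2 - 10*x + 21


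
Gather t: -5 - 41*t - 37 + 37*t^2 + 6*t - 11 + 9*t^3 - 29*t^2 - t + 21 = 9*t^3 + 8*t^2 - 36*t - 32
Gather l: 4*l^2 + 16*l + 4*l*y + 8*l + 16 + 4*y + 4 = 4*l^2 + l*(4*y + 24) + 4*y + 20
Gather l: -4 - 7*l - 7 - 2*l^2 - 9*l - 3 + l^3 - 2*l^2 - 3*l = l^3 - 4*l^2 - 19*l - 14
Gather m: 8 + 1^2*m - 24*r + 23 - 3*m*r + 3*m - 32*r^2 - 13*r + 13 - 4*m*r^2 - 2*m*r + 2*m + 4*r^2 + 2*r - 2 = m*(-4*r^2 - 5*r + 6) - 28*r^2 - 35*r + 42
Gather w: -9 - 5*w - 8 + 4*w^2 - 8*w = 4*w^2 - 13*w - 17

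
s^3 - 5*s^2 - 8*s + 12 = (s - 6)*(s - 1)*(s + 2)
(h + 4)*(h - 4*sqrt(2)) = h^2 - 4*sqrt(2)*h + 4*h - 16*sqrt(2)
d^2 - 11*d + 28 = (d - 7)*(d - 4)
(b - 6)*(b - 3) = b^2 - 9*b + 18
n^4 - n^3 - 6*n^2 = n^2*(n - 3)*(n + 2)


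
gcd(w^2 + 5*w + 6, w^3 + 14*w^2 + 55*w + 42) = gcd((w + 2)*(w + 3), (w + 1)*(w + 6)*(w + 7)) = 1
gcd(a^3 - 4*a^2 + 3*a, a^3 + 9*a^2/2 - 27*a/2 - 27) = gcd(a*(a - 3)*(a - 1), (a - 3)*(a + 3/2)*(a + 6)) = a - 3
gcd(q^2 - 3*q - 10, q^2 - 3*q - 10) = q^2 - 3*q - 10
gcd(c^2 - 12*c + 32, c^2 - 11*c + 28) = c - 4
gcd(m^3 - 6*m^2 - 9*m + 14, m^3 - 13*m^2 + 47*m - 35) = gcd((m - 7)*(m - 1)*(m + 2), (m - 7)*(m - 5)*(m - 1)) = m^2 - 8*m + 7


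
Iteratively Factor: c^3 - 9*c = (c - 3)*(c^2 + 3*c) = c*(c - 3)*(c + 3)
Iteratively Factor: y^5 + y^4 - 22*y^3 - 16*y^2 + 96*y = (y + 4)*(y^4 - 3*y^3 - 10*y^2 + 24*y) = (y - 4)*(y + 4)*(y^3 + y^2 - 6*y) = (y - 4)*(y - 2)*(y + 4)*(y^2 + 3*y) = y*(y - 4)*(y - 2)*(y + 4)*(y + 3)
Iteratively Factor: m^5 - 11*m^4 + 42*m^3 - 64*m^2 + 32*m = (m)*(m^4 - 11*m^3 + 42*m^2 - 64*m + 32) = m*(m - 4)*(m^3 - 7*m^2 + 14*m - 8) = m*(m - 4)*(m - 2)*(m^2 - 5*m + 4) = m*(m - 4)*(m - 2)*(m - 1)*(m - 4)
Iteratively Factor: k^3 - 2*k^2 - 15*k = (k)*(k^2 - 2*k - 15) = k*(k - 5)*(k + 3)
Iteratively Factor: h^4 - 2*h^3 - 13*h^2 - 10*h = (h + 1)*(h^3 - 3*h^2 - 10*h) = h*(h + 1)*(h^2 - 3*h - 10) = h*(h + 1)*(h + 2)*(h - 5)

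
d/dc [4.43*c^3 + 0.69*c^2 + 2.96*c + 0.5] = 13.29*c^2 + 1.38*c + 2.96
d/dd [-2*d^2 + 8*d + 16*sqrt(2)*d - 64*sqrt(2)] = -4*d + 8 + 16*sqrt(2)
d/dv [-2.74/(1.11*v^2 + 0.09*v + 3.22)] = (6.0828*v + 0.2466)/(1.11*v^2 + 0.09*v + 3.22)^2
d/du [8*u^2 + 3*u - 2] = 16*u + 3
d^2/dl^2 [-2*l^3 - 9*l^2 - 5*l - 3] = -12*l - 18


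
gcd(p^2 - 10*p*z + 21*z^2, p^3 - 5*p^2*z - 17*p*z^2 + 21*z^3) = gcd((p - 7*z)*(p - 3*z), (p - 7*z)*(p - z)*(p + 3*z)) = -p + 7*z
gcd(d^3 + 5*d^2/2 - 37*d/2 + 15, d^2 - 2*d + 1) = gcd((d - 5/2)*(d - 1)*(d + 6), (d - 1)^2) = d - 1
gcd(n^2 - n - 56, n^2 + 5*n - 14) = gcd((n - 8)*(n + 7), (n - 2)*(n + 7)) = n + 7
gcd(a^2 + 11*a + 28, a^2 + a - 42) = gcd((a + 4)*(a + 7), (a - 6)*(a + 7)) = a + 7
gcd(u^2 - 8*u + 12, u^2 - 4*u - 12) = u - 6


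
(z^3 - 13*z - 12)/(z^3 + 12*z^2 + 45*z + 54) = (z^2 - 3*z - 4)/(z^2 + 9*z + 18)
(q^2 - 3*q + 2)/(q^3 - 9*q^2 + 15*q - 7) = (q - 2)/(q^2 - 8*q + 7)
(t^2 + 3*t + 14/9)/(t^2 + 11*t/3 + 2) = (t + 7/3)/(t + 3)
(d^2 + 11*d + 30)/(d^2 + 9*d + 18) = (d + 5)/(d + 3)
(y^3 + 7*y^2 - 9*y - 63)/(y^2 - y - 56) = (y^2 - 9)/(y - 8)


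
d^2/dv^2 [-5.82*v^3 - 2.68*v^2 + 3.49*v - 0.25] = -34.92*v - 5.36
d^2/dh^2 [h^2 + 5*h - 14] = 2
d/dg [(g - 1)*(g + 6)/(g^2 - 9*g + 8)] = -14/(g^2 - 16*g + 64)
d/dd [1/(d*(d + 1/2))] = 2*(-4*d - 1)/(d^2*(4*d^2 + 4*d + 1))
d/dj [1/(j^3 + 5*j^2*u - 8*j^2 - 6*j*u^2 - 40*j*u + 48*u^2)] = (-3*j^2 - 10*j*u + 16*j + 6*u^2 + 40*u)/(j^3 + 5*j^2*u - 8*j^2 - 6*j*u^2 - 40*j*u + 48*u^2)^2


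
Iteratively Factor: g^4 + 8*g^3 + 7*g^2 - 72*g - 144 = (g + 4)*(g^3 + 4*g^2 - 9*g - 36) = (g + 4)^2*(g^2 - 9) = (g + 3)*(g + 4)^2*(g - 3)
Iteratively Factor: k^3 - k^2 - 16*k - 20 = (k - 5)*(k^2 + 4*k + 4) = (k - 5)*(k + 2)*(k + 2)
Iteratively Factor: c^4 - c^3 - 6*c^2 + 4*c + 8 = (c - 2)*(c^3 + c^2 - 4*c - 4) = (c - 2)*(c + 1)*(c^2 - 4) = (c - 2)*(c + 1)*(c + 2)*(c - 2)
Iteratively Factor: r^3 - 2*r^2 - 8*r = (r)*(r^2 - 2*r - 8) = r*(r - 4)*(r + 2)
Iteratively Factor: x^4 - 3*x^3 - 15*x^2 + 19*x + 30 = (x + 1)*(x^3 - 4*x^2 - 11*x + 30) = (x - 5)*(x + 1)*(x^2 + x - 6) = (x - 5)*(x - 2)*(x + 1)*(x + 3)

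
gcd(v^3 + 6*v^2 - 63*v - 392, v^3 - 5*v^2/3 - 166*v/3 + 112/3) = v^2 - v - 56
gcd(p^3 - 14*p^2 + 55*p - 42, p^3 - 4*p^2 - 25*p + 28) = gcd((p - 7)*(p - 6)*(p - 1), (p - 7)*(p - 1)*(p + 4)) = p^2 - 8*p + 7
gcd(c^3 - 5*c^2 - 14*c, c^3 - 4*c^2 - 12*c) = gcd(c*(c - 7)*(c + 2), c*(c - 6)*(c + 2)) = c^2 + 2*c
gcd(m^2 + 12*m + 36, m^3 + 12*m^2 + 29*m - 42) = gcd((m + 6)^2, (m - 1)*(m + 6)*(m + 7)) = m + 6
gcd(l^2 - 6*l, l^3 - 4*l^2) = l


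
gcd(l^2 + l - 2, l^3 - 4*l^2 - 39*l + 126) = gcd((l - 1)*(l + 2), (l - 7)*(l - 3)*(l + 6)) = 1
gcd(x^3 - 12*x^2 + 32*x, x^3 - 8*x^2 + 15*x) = x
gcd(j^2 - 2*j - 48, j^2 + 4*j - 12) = j + 6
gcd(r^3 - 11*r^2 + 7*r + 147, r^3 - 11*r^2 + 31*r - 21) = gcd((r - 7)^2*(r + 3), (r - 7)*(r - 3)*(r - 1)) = r - 7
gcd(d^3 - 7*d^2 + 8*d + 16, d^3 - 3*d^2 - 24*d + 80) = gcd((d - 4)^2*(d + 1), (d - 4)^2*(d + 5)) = d^2 - 8*d + 16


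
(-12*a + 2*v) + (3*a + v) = -9*a + 3*v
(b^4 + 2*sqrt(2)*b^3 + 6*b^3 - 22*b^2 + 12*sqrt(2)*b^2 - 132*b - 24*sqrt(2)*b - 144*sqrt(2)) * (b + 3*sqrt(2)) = b^5 + 6*b^4 + 5*sqrt(2)*b^4 - 10*b^3 + 30*sqrt(2)*b^3 - 90*sqrt(2)*b^2 - 60*b^2 - 540*sqrt(2)*b - 144*b - 864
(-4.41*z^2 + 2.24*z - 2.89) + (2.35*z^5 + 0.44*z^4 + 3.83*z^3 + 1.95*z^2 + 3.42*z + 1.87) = 2.35*z^5 + 0.44*z^4 + 3.83*z^3 - 2.46*z^2 + 5.66*z - 1.02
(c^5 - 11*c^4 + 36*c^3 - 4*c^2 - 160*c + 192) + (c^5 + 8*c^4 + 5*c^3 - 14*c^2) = 2*c^5 - 3*c^4 + 41*c^3 - 18*c^2 - 160*c + 192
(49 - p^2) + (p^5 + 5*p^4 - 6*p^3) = p^5 + 5*p^4 - 6*p^3 - p^2 + 49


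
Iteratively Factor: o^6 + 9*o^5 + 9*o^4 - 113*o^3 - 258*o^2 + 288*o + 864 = (o - 2)*(o^5 + 11*o^4 + 31*o^3 - 51*o^2 - 360*o - 432) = (o - 2)*(o + 3)*(o^4 + 8*o^3 + 7*o^2 - 72*o - 144) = (o - 2)*(o + 3)*(o + 4)*(o^3 + 4*o^2 - 9*o - 36) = (o - 2)*(o + 3)^2*(o + 4)*(o^2 + o - 12) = (o - 3)*(o - 2)*(o + 3)^2*(o + 4)*(o + 4)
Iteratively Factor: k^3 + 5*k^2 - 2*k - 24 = (k - 2)*(k^2 + 7*k + 12) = (k - 2)*(k + 3)*(k + 4)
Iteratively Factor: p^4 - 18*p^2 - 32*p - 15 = (p + 1)*(p^3 - p^2 - 17*p - 15) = (p + 1)*(p + 3)*(p^2 - 4*p - 5) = (p - 5)*(p + 1)*(p + 3)*(p + 1)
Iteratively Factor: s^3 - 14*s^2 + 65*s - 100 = (s - 5)*(s^2 - 9*s + 20) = (s - 5)^2*(s - 4)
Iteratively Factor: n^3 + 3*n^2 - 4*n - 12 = (n + 3)*(n^2 - 4) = (n + 2)*(n + 3)*(n - 2)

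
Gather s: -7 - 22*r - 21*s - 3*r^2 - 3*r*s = -3*r^2 - 22*r + s*(-3*r - 21) - 7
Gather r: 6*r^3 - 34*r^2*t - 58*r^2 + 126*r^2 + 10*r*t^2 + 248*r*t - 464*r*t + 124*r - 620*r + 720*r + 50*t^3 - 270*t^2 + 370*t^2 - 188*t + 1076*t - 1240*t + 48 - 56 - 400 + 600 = 6*r^3 + r^2*(68 - 34*t) + r*(10*t^2 - 216*t + 224) + 50*t^3 + 100*t^2 - 352*t + 192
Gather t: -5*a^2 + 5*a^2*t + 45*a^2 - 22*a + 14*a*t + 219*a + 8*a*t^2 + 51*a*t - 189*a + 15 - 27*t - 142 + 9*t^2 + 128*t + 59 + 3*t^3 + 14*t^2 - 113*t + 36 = 40*a^2 + 8*a + 3*t^3 + t^2*(8*a + 23) + t*(5*a^2 + 65*a - 12) - 32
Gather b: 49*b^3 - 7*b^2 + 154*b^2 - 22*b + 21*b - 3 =49*b^3 + 147*b^2 - b - 3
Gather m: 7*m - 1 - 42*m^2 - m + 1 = -42*m^2 + 6*m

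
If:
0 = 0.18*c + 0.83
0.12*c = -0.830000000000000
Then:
No Solution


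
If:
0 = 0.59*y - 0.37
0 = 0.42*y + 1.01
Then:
No Solution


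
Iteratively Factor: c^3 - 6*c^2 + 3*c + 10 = (c + 1)*(c^2 - 7*c + 10) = (c - 5)*(c + 1)*(c - 2)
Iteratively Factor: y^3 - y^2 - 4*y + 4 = (y - 2)*(y^2 + y - 2) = (y - 2)*(y - 1)*(y + 2)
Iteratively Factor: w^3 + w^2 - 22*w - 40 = (w + 4)*(w^2 - 3*w - 10) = (w - 5)*(w + 4)*(w + 2)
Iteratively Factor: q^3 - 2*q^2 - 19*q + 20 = (q - 5)*(q^2 + 3*q - 4) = (q - 5)*(q - 1)*(q + 4)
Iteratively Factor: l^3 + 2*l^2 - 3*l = (l + 3)*(l^2 - l) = l*(l + 3)*(l - 1)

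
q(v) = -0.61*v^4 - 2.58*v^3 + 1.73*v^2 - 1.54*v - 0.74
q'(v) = -2.44*v^3 - 7.74*v^2 + 3.46*v - 1.54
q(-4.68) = 16.19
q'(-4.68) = 62.85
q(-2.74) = 35.16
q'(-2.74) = -18.94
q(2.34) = -46.22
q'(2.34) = -67.09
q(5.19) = -765.40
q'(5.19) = -533.18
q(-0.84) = 3.00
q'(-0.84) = -8.46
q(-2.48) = 30.00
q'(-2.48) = -20.51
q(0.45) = -1.34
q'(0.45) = -1.77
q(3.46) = -179.65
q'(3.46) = -183.30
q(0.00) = -0.74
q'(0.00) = -1.54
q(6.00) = -1295.54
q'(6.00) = -786.46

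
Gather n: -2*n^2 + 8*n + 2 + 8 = -2*n^2 + 8*n + 10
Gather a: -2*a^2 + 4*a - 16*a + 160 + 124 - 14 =-2*a^2 - 12*a + 270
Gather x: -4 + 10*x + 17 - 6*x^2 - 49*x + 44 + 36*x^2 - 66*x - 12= 30*x^2 - 105*x + 45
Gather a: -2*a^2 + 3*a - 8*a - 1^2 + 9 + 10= -2*a^2 - 5*a + 18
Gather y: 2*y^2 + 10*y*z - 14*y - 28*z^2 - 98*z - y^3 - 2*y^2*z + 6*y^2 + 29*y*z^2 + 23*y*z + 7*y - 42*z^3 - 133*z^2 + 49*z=-y^3 + y^2*(8 - 2*z) + y*(29*z^2 + 33*z - 7) - 42*z^3 - 161*z^2 - 49*z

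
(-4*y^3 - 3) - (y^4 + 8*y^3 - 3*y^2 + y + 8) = -y^4 - 12*y^3 + 3*y^2 - y - 11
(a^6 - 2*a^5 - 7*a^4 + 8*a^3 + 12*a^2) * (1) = a^6 - 2*a^5 - 7*a^4 + 8*a^3 + 12*a^2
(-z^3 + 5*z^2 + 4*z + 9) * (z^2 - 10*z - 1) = -z^5 + 15*z^4 - 45*z^3 - 36*z^2 - 94*z - 9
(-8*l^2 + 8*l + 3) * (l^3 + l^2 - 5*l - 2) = -8*l^5 + 51*l^3 - 21*l^2 - 31*l - 6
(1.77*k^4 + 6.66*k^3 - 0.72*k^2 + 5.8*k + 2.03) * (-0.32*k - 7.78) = -0.5664*k^5 - 15.9018*k^4 - 51.5844*k^3 + 3.7456*k^2 - 45.7736*k - 15.7934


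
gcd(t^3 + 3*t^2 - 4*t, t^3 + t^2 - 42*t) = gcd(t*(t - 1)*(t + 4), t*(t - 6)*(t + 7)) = t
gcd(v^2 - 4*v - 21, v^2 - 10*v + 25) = 1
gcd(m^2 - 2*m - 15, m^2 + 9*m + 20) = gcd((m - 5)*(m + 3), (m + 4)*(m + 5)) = 1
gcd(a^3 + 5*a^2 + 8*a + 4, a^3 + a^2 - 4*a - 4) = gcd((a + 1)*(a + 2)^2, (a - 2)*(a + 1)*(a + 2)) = a^2 + 3*a + 2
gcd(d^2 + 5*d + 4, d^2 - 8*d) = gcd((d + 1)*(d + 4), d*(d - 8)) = 1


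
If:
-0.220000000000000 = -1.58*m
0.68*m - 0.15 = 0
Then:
No Solution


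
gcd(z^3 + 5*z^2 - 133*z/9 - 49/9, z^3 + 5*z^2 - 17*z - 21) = z + 7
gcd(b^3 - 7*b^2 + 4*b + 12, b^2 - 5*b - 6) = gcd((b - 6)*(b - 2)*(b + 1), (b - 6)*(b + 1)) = b^2 - 5*b - 6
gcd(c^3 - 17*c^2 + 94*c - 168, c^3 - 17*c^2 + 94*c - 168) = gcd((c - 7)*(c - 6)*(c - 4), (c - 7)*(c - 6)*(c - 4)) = c^3 - 17*c^2 + 94*c - 168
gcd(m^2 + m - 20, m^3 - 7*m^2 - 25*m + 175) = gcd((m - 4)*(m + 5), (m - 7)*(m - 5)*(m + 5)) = m + 5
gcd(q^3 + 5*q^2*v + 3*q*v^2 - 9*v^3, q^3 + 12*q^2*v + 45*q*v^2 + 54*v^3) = q^2 + 6*q*v + 9*v^2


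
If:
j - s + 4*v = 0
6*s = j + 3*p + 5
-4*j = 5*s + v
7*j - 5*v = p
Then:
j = -35/229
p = -320/229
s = 25/229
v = 15/229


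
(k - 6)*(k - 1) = k^2 - 7*k + 6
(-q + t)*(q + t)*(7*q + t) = -7*q^3 - q^2*t + 7*q*t^2 + t^3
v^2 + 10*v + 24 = (v + 4)*(v + 6)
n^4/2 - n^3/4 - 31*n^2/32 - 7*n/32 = n*(n/2 + 1/2)*(n - 7/4)*(n + 1/4)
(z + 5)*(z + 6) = z^2 + 11*z + 30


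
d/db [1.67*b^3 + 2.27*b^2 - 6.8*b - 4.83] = 5.01*b^2 + 4.54*b - 6.8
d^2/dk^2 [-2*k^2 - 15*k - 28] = -4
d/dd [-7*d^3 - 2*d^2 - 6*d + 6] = -21*d^2 - 4*d - 6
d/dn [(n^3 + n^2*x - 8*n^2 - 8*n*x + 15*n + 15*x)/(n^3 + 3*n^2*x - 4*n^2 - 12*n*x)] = (n*(n^2 + 3*n*x - 4*n - 12*x)*(3*n^2 + 2*n*x - 16*n - 8*x + 15) - (3*n^2 + 6*n*x - 8*n - 12*x)*(n^3 + n^2*x - 8*n^2 - 8*n*x + 15*n + 15*x))/(n^2*(n^2 + 3*n*x - 4*n - 12*x)^2)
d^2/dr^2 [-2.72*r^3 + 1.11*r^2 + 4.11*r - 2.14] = 2.22 - 16.32*r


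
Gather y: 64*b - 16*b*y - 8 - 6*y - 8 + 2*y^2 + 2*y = 64*b + 2*y^2 + y*(-16*b - 4) - 16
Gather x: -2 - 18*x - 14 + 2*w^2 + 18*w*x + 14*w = 2*w^2 + 14*w + x*(18*w - 18) - 16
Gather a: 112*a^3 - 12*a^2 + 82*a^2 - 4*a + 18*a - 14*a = 112*a^3 + 70*a^2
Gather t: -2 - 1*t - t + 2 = -2*t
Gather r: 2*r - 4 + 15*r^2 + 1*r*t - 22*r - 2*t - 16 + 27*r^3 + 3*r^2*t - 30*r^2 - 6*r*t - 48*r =27*r^3 + r^2*(3*t - 15) + r*(-5*t - 68) - 2*t - 20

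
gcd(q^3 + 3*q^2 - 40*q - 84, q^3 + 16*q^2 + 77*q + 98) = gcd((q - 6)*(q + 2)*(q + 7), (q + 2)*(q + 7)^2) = q^2 + 9*q + 14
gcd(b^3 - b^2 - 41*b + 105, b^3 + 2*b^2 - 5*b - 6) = 1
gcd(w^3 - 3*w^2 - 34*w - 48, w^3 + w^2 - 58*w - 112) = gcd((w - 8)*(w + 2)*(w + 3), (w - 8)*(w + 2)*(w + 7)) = w^2 - 6*w - 16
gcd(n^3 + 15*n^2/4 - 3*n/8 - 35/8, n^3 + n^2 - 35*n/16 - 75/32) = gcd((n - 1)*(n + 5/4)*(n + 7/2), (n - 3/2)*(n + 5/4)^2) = n + 5/4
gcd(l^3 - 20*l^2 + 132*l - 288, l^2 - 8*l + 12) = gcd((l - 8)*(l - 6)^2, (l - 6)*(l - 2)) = l - 6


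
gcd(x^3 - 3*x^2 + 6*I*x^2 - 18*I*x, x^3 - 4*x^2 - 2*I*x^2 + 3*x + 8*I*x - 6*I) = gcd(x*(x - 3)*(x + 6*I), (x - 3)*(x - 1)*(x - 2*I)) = x - 3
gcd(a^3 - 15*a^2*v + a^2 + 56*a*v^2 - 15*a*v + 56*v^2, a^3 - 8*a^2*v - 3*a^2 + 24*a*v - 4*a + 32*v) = -a^2 + 8*a*v - a + 8*v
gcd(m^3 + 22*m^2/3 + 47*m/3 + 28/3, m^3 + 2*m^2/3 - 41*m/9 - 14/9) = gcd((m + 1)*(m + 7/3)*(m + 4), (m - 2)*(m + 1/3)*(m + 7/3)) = m + 7/3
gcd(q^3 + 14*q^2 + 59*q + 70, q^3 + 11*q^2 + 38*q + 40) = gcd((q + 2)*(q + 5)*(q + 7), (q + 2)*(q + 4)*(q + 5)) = q^2 + 7*q + 10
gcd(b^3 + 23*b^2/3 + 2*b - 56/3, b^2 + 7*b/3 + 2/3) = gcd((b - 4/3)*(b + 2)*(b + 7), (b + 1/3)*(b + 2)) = b + 2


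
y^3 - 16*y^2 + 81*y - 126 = (y - 7)*(y - 6)*(y - 3)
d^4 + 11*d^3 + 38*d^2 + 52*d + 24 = (d + 1)*(d + 2)^2*(d + 6)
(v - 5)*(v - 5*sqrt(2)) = v^2 - 5*sqrt(2)*v - 5*v + 25*sqrt(2)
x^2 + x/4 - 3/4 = (x - 3/4)*(x + 1)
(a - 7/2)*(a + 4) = a^2 + a/2 - 14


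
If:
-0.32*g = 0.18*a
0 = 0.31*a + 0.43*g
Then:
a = 0.00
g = 0.00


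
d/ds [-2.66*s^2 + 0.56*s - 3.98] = 0.56 - 5.32*s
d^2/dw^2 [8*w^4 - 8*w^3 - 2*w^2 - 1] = 96*w^2 - 48*w - 4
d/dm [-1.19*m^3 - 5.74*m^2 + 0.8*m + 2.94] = -3.57*m^2 - 11.48*m + 0.8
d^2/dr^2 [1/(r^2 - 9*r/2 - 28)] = 4*(4*r^2 - 18*r - (4*r - 9)^2 - 112)/(-2*r^2 + 9*r + 56)^3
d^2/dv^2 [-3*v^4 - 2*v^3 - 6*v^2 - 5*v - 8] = -36*v^2 - 12*v - 12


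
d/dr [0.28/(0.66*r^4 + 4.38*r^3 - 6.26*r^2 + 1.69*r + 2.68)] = (-0.7392*r^3 - 3.6792*r^2 + 3.5056*r - 0.4732)/(0.66*r^4 + 4.38*r^3 - 6.26*r^2 + 1.69*r + 2.68)^2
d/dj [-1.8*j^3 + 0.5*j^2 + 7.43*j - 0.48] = -5.4*j^2 + 1.0*j + 7.43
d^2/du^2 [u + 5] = 0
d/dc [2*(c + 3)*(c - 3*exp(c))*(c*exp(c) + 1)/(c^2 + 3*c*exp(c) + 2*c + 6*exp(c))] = 2*(-(c + 3)*(c - 3*exp(c))*(c*exp(c) + 1)*(3*c*exp(c) + 2*c + 9*exp(c) + 2) + ((c + 1)*(c + 3)*(c - 3*exp(c))*exp(c) - (c + 3)*(c*exp(c) + 1)*(3*exp(c) - 1) + (c - 3*exp(c))*(c*exp(c) + 1))*(c^2 + 3*c*exp(c) + 2*c + 6*exp(c)))/(c^2 + 3*c*exp(c) + 2*c + 6*exp(c))^2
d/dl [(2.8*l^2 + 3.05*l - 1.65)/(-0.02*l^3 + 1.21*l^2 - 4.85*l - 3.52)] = (0.056*l^4 + 0.122*l^3 - 17.3695*l^2 - 15.719*l - 18.7385)/(0.0004*l^6 - 0.0484*l^5 + 1.6581*l^4 - 11.5962*l^3 + 15.0041*l^2 + 34.144*l + 12.3904)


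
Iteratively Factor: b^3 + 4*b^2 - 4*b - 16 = (b + 2)*(b^2 + 2*b - 8) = (b + 2)*(b + 4)*(b - 2)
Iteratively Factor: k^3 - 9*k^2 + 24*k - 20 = (k - 2)*(k^2 - 7*k + 10) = (k - 5)*(k - 2)*(k - 2)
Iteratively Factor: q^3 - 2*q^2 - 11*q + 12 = (q + 3)*(q^2 - 5*q + 4) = (q - 1)*(q + 3)*(q - 4)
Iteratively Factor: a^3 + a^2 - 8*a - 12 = (a + 2)*(a^2 - a - 6) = (a + 2)^2*(a - 3)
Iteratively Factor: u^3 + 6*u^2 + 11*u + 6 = (u + 3)*(u^2 + 3*u + 2) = (u + 1)*(u + 3)*(u + 2)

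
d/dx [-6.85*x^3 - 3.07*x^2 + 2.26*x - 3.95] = -20.55*x^2 - 6.14*x + 2.26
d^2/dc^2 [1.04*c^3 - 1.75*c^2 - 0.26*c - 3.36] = 6.24*c - 3.5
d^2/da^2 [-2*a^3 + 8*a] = -12*a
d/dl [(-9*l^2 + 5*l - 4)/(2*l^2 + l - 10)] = (-19*l^2 + 196*l - 46)/(4*l^4 + 4*l^3 - 39*l^2 - 20*l + 100)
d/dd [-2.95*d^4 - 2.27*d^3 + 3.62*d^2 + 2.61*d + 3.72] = -11.8*d^3 - 6.81*d^2 + 7.24*d + 2.61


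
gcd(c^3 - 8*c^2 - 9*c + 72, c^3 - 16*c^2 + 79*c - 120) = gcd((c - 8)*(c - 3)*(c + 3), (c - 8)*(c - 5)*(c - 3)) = c^2 - 11*c + 24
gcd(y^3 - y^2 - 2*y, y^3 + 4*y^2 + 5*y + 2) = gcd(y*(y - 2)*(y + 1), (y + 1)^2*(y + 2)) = y + 1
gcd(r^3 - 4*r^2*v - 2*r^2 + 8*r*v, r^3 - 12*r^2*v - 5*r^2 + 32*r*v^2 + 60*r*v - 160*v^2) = r - 4*v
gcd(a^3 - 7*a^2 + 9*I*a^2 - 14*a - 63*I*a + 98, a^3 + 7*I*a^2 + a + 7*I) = a + 7*I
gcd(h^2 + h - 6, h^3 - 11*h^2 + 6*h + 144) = h + 3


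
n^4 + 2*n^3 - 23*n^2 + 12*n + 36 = (n - 3)*(n - 2)*(n + 1)*(n + 6)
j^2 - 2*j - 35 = (j - 7)*(j + 5)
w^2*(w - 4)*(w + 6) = w^4 + 2*w^3 - 24*w^2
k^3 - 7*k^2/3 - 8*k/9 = k*(k - 8/3)*(k + 1/3)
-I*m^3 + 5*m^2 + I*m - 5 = (m - 1)*(m + 5*I)*(-I*m - I)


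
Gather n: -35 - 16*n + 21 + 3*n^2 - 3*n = 3*n^2 - 19*n - 14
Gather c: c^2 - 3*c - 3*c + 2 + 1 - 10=c^2 - 6*c - 7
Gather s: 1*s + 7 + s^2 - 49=s^2 + s - 42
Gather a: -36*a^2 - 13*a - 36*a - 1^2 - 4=-36*a^2 - 49*a - 5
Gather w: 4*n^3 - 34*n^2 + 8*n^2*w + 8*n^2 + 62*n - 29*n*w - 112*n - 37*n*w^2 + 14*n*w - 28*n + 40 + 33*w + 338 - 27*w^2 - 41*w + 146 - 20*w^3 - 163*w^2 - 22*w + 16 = 4*n^3 - 26*n^2 - 78*n - 20*w^3 + w^2*(-37*n - 190) + w*(8*n^2 - 15*n - 30) + 540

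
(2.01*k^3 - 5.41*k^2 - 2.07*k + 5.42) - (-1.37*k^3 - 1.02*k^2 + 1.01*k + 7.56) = 3.38*k^3 - 4.39*k^2 - 3.08*k - 2.14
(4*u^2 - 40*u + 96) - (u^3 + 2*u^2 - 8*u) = -u^3 + 2*u^2 - 32*u + 96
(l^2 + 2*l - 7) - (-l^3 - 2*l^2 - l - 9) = l^3 + 3*l^2 + 3*l + 2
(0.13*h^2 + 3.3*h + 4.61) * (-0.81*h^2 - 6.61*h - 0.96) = -0.1053*h^4 - 3.5323*h^3 - 25.6719*h^2 - 33.6401*h - 4.4256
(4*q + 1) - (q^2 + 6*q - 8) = -q^2 - 2*q + 9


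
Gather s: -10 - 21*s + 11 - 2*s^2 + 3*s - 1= -2*s^2 - 18*s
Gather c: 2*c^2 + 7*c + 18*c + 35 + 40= 2*c^2 + 25*c + 75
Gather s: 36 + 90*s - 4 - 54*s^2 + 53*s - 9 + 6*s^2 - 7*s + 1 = -48*s^2 + 136*s + 24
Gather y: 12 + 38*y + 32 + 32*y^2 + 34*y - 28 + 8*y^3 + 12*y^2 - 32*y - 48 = 8*y^3 + 44*y^2 + 40*y - 32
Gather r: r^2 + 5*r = r^2 + 5*r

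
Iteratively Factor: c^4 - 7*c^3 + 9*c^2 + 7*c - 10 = (c - 1)*(c^3 - 6*c^2 + 3*c + 10) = (c - 1)*(c + 1)*(c^2 - 7*c + 10) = (c - 5)*(c - 1)*(c + 1)*(c - 2)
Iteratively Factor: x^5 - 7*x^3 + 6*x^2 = (x)*(x^4 - 7*x^2 + 6*x) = x*(x + 3)*(x^3 - 3*x^2 + 2*x) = x^2*(x + 3)*(x^2 - 3*x + 2) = x^2*(x - 2)*(x + 3)*(x - 1)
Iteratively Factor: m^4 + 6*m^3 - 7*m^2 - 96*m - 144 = (m - 4)*(m^3 + 10*m^2 + 33*m + 36) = (m - 4)*(m + 4)*(m^2 + 6*m + 9) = (m - 4)*(m + 3)*(m + 4)*(m + 3)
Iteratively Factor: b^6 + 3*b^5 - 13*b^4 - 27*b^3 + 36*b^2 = (b + 3)*(b^5 - 13*b^3 + 12*b^2) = b*(b + 3)*(b^4 - 13*b^2 + 12*b) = b*(b - 1)*(b + 3)*(b^3 + b^2 - 12*b) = b*(b - 3)*(b - 1)*(b + 3)*(b^2 + 4*b) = b^2*(b - 3)*(b - 1)*(b + 3)*(b + 4)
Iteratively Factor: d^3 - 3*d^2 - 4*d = (d)*(d^2 - 3*d - 4) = d*(d - 4)*(d + 1)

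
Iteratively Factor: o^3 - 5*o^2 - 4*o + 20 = (o - 5)*(o^2 - 4) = (o - 5)*(o - 2)*(o + 2)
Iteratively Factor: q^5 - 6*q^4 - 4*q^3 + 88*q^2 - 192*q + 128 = (q - 2)*(q^4 - 4*q^3 - 12*q^2 + 64*q - 64) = (q - 2)^2*(q^3 - 2*q^2 - 16*q + 32) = (q - 2)^2*(q + 4)*(q^2 - 6*q + 8) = (q - 4)*(q - 2)^2*(q + 4)*(q - 2)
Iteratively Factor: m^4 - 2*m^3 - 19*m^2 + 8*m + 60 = (m + 3)*(m^3 - 5*m^2 - 4*m + 20) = (m - 2)*(m + 3)*(m^2 - 3*m - 10) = (m - 2)*(m + 2)*(m + 3)*(m - 5)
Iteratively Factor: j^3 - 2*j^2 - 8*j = (j + 2)*(j^2 - 4*j) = j*(j + 2)*(j - 4)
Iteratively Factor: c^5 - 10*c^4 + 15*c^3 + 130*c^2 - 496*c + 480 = (c - 2)*(c^4 - 8*c^3 - c^2 + 128*c - 240) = (c - 5)*(c - 2)*(c^3 - 3*c^2 - 16*c + 48) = (c - 5)*(c - 4)*(c - 2)*(c^2 + c - 12) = (c - 5)*(c - 4)*(c - 3)*(c - 2)*(c + 4)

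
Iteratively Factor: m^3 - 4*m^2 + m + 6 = (m - 2)*(m^2 - 2*m - 3) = (m - 3)*(m - 2)*(m + 1)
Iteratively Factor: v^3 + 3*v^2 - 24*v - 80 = (v + 4)*(v^2 - v - 20) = (v - 5)*(v + 4)*(v + 4)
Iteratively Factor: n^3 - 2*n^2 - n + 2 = (n - 1)*(n^2 - n - 2) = (n - 2)*(n - 1)*(n + 1)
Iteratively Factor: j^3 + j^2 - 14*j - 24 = (j + 2)*(j^2 - j - 12) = (j + 2)*(j + 3)*(j - 4)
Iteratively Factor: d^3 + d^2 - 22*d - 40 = (d - 5)*(d^2 + 6*d + 8) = (d - 5)*(d + 2)*(d + 4)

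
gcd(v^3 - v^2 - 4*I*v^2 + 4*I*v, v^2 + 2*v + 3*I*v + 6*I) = 1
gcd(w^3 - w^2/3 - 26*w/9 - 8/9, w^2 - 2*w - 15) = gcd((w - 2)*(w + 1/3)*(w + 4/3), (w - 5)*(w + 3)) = 1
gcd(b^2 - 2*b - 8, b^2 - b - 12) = b - 4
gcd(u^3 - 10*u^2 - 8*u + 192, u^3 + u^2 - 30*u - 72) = u^2 - 2*u - 24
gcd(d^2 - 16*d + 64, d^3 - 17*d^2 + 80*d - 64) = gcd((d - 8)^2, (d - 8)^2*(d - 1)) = d^2 - 16*d + 64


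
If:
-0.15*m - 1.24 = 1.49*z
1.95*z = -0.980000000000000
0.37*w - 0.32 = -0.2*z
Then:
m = -3.27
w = 1.14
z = -0.50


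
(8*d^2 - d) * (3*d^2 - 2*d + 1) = 24*d^4 - 19*d^3 + 10*d^2 - d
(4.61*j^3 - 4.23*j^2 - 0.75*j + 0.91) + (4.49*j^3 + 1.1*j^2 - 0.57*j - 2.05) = 9.1*j^3 - 3.13*j^2 - 1.32*j - 1.14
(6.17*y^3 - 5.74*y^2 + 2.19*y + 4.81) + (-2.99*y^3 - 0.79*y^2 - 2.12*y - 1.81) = 3.18*y^3 - 6.53*y^2 + 0.0699999999999998*y + 3.0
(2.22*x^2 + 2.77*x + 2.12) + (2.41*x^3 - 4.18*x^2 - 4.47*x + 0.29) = 2.41*x^3 - 1.96*x^2 - 1.7*x + 2.41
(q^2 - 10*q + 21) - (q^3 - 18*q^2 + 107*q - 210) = -q^3 + 19*q^2 - 117*q + 231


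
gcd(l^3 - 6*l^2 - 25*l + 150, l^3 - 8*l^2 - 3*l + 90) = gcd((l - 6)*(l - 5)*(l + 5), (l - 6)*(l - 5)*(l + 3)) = l^2 - 11*l + 30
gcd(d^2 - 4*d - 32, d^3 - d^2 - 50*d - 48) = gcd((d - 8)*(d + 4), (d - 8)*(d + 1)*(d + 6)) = d - 8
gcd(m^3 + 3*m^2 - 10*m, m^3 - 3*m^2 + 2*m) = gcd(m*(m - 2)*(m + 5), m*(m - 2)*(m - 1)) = m^2 - 2*m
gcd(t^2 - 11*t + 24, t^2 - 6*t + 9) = t - 3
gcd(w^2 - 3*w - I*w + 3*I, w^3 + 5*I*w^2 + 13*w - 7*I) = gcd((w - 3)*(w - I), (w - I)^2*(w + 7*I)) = w - I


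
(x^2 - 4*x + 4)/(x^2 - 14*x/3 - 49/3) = 3*(-x^2 + 4*x - 4)/(-3*x^2 + 14*x + 49)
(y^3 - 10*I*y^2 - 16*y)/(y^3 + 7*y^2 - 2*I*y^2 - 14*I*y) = (y - 8*I)/(y + 7)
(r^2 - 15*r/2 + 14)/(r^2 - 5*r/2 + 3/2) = (2*r^2 - 15*r + 28)/(2*r^2 - 5*r + 3)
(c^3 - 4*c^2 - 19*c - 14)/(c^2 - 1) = (c^2 - 5*c - 14)/(c - 1)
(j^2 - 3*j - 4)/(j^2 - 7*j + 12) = (j + 1)/(j - 3)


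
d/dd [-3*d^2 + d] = 1 - 6*d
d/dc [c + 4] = 1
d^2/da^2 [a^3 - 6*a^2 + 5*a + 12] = 6*a - 12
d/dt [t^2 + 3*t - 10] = 2*t + 3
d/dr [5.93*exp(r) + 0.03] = 5.93*exp(r)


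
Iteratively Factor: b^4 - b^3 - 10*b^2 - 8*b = (b)*(b^3 - b^2 - 10*b - 8) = b*(b + 1)*(b^2 - 2*b - 8) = b*(b - 4)*(b + 1)*(b + 2)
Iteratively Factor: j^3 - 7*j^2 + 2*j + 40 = (j + 2)*(j^2 - 9*j + 20) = (j - 4)*(j + 2)*(j - 5)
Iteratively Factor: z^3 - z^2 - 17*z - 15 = (z - 5)*(z^2 + 4*z + 3) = (z - 5)*(z + 1)*(z + 3)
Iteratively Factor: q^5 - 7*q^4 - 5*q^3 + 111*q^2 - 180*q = (q)*(q^4 - 7*q^3 - 5*q^2 + 111*q - 180) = q*(q - 3)*(q^3 - 4*q^2 - 17*q + 60) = q*(q - 3)*(q + 4)*(q^2 - 8*q + 15) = q*(q - 5)*(q - 3)*(q + 4)*(q - 3)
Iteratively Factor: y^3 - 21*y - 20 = (y + 4)*(y^2 - 4*y - 5) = (y + 1)*(y + 4)*(y - 5)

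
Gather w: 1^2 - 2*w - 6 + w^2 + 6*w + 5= w^2 + 4*w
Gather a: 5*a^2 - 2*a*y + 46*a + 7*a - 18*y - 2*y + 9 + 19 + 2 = 5*a^2 + a*(53 - 2*y) - 20*y + 30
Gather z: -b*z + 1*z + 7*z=z*(8 - b)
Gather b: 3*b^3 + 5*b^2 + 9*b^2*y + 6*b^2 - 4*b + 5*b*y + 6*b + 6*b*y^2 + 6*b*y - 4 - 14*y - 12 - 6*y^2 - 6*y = 3*b^3 + b^2*(9*y + 11) + b*(6*y^2 + 11*y + 2) - 6*y^2 - 20*y - 16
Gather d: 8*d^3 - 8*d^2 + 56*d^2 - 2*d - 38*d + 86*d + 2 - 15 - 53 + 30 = 8*d^3 + 48*d^2 + 46*d - 36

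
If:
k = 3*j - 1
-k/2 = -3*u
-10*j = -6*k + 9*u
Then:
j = 9/7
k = 20/7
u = 10/21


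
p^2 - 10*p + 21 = (p - 7)*(p - 3)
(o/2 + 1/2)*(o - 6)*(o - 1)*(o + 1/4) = o^4/2 - 23*o^3/8 - 5*o^2/4 + 23*o/8 + 3/4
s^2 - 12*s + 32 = (s - 8)*(s - 4)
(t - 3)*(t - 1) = t^2 - 4*t + 3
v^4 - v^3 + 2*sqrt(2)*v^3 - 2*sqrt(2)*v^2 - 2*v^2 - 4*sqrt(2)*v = v*(v - 2)*(v + 1)*(v + 2*sqrt(2))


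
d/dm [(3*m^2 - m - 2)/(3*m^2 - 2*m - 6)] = (-3*m^2 - 24*m + 2)/(9*m^4 - 12*m^3 - 32*m^2 + 24*m + 36)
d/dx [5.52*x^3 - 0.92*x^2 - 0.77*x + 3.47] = 16.56*x^2 - 1.84*x - 0.77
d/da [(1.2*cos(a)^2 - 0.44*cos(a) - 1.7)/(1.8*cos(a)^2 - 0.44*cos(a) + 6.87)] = (-0.264*cos(a)^2 - 22.608*cos(a) + 3.7708)*sin(a)/(3.24*cos(a)^4 - 1.584*cos(a)^3 + 24.9256*cos(a)^2 - 6.0456*cos(a) + 47.1969)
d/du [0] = 0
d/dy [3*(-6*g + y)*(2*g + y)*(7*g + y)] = -120*g^2 + 18*g*y + 9*y^2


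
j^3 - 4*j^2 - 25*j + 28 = (j - 7)*(j - 1)*(j + 4)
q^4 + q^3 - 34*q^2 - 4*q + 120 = (q - 5)*(q - 2)*(q + 2)*(q + 6)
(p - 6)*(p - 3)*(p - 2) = p^3 - 11*p^2 + 36*p - 36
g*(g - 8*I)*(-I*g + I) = -I*g^3 - 8*g^2 + I*g^2 + 8*g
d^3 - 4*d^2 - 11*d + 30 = (d - 5)*(d - 2)*(d + 3)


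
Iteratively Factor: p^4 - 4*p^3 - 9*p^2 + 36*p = (p)*(p^3 - 4*p^2 - 9*p + 36) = p*(p - 3)*(p^2 - p - 12) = p*(p - 4)*(p - 3)*(p + 3)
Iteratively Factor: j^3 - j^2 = (j)*(j^2 - j) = j^2*(j - 1)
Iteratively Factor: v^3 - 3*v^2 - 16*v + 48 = (v - 3)*(v^2 - 16) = (v - 3)*(v + 4)*(v - 4)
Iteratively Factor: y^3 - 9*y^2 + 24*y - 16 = (y - 1)*(y^2 - 8*y + 16) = (y - 4)*(y - 1)*(y - 4)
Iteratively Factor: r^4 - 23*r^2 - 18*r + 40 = (r + 2)*(r^3 - 2*r^2 - 19*r + 20) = (r - 5)*(r + 2)*(r^2 + 3*r - 4) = (r - 5)*(r + 2)*(r + 4)*(r - 1)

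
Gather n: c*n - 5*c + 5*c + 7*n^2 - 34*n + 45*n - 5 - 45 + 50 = 7*n^2 + n*(c + 11)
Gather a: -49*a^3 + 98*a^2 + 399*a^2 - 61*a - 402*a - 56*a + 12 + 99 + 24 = -49*a^3 + 497*a^2 - 519*a + 135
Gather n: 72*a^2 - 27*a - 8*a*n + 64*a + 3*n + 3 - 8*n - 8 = 72*a^2 + 37*a + n*(-8*a - 5) - 5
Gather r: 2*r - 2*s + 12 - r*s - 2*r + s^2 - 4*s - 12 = -r*s + s^2 - 6*s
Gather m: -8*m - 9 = -8*m - 9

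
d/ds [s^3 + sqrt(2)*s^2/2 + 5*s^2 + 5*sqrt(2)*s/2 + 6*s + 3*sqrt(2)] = 3*s^2 + sqrt(2)*s + 10*s + 5*sqrt(2)/2 + 6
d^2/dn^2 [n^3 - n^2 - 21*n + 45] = 6*n - 2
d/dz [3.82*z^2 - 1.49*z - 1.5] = 7.64*z - 1.49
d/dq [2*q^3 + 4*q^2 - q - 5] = 6*q^2 + 8*q - 1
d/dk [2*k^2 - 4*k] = 4*k - 4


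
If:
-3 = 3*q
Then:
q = -1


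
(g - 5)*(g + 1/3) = g^2 - 14*g/3 - 5/3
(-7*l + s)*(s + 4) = -7*l*s - 28*l + s^2 + 4*s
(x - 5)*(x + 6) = x^2 + x - 30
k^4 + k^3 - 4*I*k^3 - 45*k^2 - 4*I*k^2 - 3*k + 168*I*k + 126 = (k - 6)*(k + 7)*(k - 3*I)*(k - I)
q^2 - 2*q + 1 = (q - 1)^2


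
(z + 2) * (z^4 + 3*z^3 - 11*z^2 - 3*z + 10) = z^5 + 5*z^4 - 5*z^3 - 25*z^2 + 4*z + 20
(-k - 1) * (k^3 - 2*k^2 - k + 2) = -k^4 + k^3 + 3*k^2 - k - 2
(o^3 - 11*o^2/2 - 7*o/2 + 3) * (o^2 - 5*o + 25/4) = o^5 - 21*o^4/2 + 121*o^3/4 - 111*o^2/8 - 295*o/8 + 75/4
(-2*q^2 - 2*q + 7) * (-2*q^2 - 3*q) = 4*q^4 + 10*q^3 - 8*q^2 - 21*q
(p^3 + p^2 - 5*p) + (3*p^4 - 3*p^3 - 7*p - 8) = 3*p^4 - 2*p^3 + p^2 - 12*p - 8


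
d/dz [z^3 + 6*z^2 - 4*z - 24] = 3*z^2 + 12*z - 4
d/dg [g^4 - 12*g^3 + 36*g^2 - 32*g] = 4*g^3 - 36*g^2 + 72*g - 32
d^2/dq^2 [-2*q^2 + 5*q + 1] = -4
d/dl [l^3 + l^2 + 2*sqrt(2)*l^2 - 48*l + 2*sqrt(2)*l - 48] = 3*l^2 + 2*l + 4*sqrt(2)*l - 48 + 2*sqrt(2)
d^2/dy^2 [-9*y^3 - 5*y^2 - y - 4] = -54*y - 10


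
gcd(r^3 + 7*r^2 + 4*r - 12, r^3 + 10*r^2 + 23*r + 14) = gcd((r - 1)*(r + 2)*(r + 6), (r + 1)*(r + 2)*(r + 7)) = r + 2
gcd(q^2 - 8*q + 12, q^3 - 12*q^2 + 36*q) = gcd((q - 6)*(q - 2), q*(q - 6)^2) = q - 6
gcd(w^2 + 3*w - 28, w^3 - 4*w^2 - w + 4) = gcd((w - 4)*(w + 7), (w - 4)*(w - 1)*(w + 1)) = w - 4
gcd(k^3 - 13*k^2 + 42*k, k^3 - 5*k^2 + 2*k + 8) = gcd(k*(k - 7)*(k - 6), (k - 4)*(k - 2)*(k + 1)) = 1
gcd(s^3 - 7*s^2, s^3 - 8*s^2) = s^2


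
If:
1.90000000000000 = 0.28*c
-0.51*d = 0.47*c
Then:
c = 6.79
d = -6.25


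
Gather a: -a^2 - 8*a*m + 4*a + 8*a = -a^2 + a*(12 - 8*m)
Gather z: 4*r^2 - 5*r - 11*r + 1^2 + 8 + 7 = 4*r^2 - 16*r + 16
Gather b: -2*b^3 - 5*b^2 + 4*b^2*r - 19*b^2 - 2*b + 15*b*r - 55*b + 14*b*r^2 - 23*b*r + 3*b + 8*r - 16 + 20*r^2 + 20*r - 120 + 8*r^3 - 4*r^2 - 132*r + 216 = -2*b^3 + b^2*(4*r - 24) + b*(14*r^2 - 8*r - 54) + 8*r^3 + 16*r^2 - 104*r + 80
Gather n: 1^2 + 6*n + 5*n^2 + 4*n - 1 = 5*n^2 + 10*n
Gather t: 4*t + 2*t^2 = 2*t^2 + 4*t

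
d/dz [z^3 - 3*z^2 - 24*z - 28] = 3*z^2 - 6*z - 24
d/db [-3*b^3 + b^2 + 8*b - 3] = -9*b^2 + 2*b + 8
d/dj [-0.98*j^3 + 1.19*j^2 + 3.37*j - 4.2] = -2.94*j^2 + 2.38*j + 3.37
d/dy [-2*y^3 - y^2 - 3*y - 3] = -6*y^2 - 2*y - 3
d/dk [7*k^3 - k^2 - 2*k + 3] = 21*k^2 - 2*k - 2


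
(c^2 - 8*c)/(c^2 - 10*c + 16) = c/(c - 2)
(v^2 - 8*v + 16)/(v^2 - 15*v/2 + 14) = 2*(v - 4)/(2*v - 7)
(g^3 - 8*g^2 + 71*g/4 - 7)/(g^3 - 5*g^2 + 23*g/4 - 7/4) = (g - 4)/(g - 1)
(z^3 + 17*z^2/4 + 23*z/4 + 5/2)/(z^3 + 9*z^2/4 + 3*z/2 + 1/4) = (4*z^2 + 13*z + 10)/(4*z^2 + 5*z + 1)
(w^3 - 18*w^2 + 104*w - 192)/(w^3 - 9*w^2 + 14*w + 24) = (w - 8)/(w + 1)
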